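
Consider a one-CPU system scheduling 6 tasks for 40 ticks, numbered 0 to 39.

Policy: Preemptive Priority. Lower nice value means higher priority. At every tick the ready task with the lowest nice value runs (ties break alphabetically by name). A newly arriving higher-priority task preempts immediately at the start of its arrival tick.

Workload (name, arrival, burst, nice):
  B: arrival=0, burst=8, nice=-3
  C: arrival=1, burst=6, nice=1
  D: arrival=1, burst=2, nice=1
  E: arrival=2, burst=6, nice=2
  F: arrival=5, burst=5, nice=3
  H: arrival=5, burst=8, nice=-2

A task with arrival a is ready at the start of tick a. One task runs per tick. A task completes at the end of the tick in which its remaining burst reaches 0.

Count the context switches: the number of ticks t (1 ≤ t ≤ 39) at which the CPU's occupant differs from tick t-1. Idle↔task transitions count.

t=0: ready={B} → run B
t=1: ready={B,C,D} → run B
t=2: ready={B,C,D,E} → run B
t=3: ready={B,C,D,E} → run B
t=4: ready={B,C,D,E} → run B
t=5: ready={B,C,D,E,F,H} → run B
t=6: ready={B,C,D,E,F,H} → run B
t=7: ready={B,C,D,E,F,H} → run B
t=8: ready={C,D,E,F,H} → run H
t=9: ready={C,D,E,F,H} → run H
t=10: ready={C,D,E,F,H} → run H
t=11: ready={C,D,E,F,H} → run H
t=12: ready={C,D,E,F,H} → run H
t=13: ready={C,D,E,F,H} → run H
t=14: ready={C,D,E,F,H} → run H
t=15: ready={C,D,E,F,H} → run H
t=16: ready={C,D,E,F} → run C
t=17: ready={C,D,E,F} → run C
t=18: ready={C,D,E,F} → run C
t=19: ready={C,D,E,F} → run C
t=20: ready={C,D,E,F} → run C
t=21: ready={C,D,E,F} → run C
t=22: ready={D,E,F} → run D
t=23: ready={D,E,F} → run D
t=24: ready={E,F} → run E
t=25: ready={E,F} → run E
t=26: ready={E,F} → run E
t=27: ready={E,F} → run E
t=28: ready={E,F} → run E
t=29: ready={E,F} → run E
t=30: ready={F} → run F
t=31: ready={F} → run F
t=32: ready={F} → run F
t=33: ready={F} → run F
t=34: ready={F} → run F
t=35: (idle)
t=36: (idle)
t=37: (idle)
t=38: (idle)
t=39: (idle)

context switches = 6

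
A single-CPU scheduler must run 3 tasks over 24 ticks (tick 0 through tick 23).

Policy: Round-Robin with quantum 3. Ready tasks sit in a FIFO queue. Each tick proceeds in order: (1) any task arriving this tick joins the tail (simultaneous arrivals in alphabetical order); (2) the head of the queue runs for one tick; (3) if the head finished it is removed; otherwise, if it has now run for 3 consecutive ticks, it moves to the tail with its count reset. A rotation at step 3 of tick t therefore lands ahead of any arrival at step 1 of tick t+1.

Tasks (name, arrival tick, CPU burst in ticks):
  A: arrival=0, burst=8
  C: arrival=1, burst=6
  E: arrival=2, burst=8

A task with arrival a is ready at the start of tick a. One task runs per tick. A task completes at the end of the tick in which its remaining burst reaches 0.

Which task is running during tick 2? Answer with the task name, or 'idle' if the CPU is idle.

t=0: queue=[A] q_used=0 → run A
t=1: queue=[A,C] q_used=1 → run A
t=2: queue=[A,C,E] q_used=2 → run A
t=3: queue=[C,E,A] q_used=0 → run C
t=4: queue=[C,E,A] q_used=1 → run C
t=5: queue=[C,E,A] q_used=2 → run C
t=6: queue=[E,A,C] q_used=0 → run E
t=7: queue=[E,A,C] q_used=1 → run E
t=8: queue=[E,A,C] q_used=2 → run E
t=9: queue=[A,C,E] q_used=0 → run A
t=10: queue=[A,C,E] q_used=1 → run A
t=11: queue=[A,C,E] q_used=2 → run A
t=12: queue=[C,E,A] q_used=0 → run C
t=13: queue=[C,E,A] q_used=1 → run C
t=14: queue=[C,E,A] q_used=2 → run C
t=15: queue=[E,A] q_used=0 → run E
t=16: queue=[E,A] q_used=1 → run E
t=17: queue=[E,A] q_used=2 → run E
t=18: queue=[A,E] q_used=0 → run A
t=19: queue=[A,E] q_used=1 → run A
t=20: queue=[E] q_used=0 → run E
t=21: queue=[E] q_used=1 → run E
t=22: (idle)
t=23: (idle)

running at tick 2 = A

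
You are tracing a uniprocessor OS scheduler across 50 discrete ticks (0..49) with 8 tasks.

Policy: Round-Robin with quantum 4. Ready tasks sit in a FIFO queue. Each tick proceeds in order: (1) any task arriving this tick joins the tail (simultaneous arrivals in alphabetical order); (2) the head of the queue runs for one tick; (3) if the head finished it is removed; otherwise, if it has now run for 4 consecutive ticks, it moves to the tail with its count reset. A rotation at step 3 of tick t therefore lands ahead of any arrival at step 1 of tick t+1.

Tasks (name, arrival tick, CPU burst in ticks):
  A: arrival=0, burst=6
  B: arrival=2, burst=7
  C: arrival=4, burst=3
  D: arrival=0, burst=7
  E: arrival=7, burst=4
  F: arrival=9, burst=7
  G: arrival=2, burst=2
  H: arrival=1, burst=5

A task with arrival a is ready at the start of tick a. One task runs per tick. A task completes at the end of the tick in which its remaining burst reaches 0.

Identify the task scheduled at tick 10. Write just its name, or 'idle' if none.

t=0: queue=[A,D] q_used=0 → run A
t=1: queue=[A,D,H] q_used=1 → run A
t=2: queue=[A,D,H,B,G] q_used=2 → run A
t=3: queue=[A,D,H,B,G] q_used=3 → run A
t=4: queue=[D,H,B,G,A,C] q_used=0 → run D
t=5: queue=[D,H,B,G,A,C] q_used=1 → run D
t=6: queue=[D,H,B,G,A,C] q_used=2 → run D
t=7: queue=[D,H,B,G,A,C,E] q_used=3 → run D
t=8: queue=[H,B,G,A,C,E,D] q_used=0 → run H
t=9: queue=[H,B,G,A,C,E,D,F] q_used=1 → run H
t=10: queue=[H,B,G,A,C,E,D,F] q_used=2 → run H
t=11: queue=[H,B,G,A,C,E,D,F] q_used=3 → run H
t=12: queue=[B,G,A,C,E,D,F,H] q_used=0 → run B
t=13: queue=[B,G,A,C,E,D,F,H] q_used=1 → run B
t=14: queue=[B,G,A,C,E,D,F,H] q_used=2 → run B
t=15: queue=[B,G,A,C,E,D,F,H] q_used=3 → run B
t=16: queue=[G,A,C,E,D,F,H,B] q_used=0 → run G
t=17: queue=[G,A,C,E,D,F,H,B] q_used=1 → run G
t=18: queue=[A,C,E,D,F,H,B] q_used=0 → run A
t=19: queue=[A,C,E,D,F,H,B] q_used=1 → run A
t=20: queue=[C,E,D,F,H,B] q_used=0 → run C
t=21: queue=[C,E,D,F,H,B] q_used=1 → run C
t=22: queue=[C,E,D,F,H,B] q_used=2 → run C
t=23: queue=[E,D,F,H,B] q_used=0 → run E
t=24: queue=[E,D,F,H,B] q_used=1 → run E
t=25: queue=[E,D,F,H,B] q_used=2 → run E
t=26: queue=[E,D,F,H,B] q_used=3 → run E
t=27: queue=[D,F,H,B] q_used=0 → run D
t=28: queue=[D,F,H,B] q_used=1 → run D
t=29: queue=[D,F,H,B] q_used=2 → run D
t=30: queue=[F,H,B] q_used=0 → run F
t=31: queue=[F,H,B] q_used=1 → run F
t=32: queue=[F,H,B] q_used=2 → run F
t=33: queue=[F,H,B] q_used=3 → run F
t=34: queue=[H,B,F] q_used=0 → run H
t=35: queue=[B,F] q_used=0 → run B
t=36: queue=[B,F] q_used=1 → run B
t=37: queue=[B,F] q_used=2 → run B
t=38: queue=[F] q_used=0 → run F
t=39: queue=[F] q_used=1 → run F
t=40: queue=[F] q_used=2 → run F
t=41: (idle)
t=42: (idle)
t=43: (idle)
t=44: (idle)
t=45: (idle)
t=46: (idle)
t=47: (idle)
t=48: (idle)
t=49: (idle)

running at tick 10 = H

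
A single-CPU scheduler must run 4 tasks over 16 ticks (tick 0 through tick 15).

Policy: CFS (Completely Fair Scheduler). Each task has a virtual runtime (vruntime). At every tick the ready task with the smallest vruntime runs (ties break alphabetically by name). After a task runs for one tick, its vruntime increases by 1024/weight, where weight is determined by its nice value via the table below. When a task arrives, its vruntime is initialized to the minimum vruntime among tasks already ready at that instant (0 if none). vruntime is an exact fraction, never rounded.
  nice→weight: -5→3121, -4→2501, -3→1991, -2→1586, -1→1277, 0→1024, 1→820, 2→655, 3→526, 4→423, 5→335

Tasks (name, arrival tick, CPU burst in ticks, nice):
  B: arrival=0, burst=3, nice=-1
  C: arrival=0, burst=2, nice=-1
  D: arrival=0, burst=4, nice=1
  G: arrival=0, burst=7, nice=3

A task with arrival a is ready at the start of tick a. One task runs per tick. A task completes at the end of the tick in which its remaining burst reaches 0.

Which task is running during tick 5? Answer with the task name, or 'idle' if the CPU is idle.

t=0: vr[B=0 C=0 D=0 G=0] → run B
t=1: vr[B=1024/1277 C=0 D=0 G=0] → run C
t=2: vr[B=1024/1277 C=1024/1277 D=0 G=0] → run D
t=3: vr[B=1024/1277 C=1024/1277 D=256/205 G=0] → run G
t=4: vr[B=1024/1277 C=1024/1277 D=256/205 G=512/263] → run B
t=5: vr[B=2048/1277 C=1024/1277 D=256/205 G=512/263] → run C
t=6: vr[B=2048/1277 D=256/205 G=512/263] → run D
t=7: vr[B=2048/1277 D=512/205 G=512/263] → run B
t=8: vr[D=512/205 G=512/263] → run G
t=9: vr[D=512/205 G=1024/263] → run D
t=10: vr[D=768/205 G=1024/263] → run D
t=11: vr[G=1024/263] → run G
t=12: vr[G=1536/263] → run G
t=13: vr[G=2048/263] → run G
t=14: vr[G=2560/263] → run G
t=15: vr[G=3072/263] → run G

running at tick 5 = C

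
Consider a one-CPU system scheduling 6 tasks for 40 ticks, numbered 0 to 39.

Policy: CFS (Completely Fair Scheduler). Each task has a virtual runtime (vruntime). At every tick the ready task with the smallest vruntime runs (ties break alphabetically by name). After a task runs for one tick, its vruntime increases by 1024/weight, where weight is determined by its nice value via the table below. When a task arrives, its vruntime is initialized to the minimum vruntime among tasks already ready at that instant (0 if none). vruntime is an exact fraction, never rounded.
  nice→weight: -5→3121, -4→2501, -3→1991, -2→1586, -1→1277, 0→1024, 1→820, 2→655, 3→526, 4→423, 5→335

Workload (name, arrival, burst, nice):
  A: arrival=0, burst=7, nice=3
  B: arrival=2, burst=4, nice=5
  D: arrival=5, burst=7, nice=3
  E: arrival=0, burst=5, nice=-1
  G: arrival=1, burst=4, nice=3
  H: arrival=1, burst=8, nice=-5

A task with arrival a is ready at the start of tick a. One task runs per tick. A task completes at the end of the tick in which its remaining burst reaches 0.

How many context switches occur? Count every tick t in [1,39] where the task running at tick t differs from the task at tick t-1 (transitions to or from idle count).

t=0: vr[A=0 E=0] → run A
t=1: vr[A=512/263 E=0 G=0 H=0] → run E
t=2: vr[A=512/263 B=0 E=1024/1277 G=0 H=0] → run B
t=3: vr[A=512/263 B=1024/335 E=1024/1277 G=0 H=0] → run G
t=4: vr[A=512/263 B=1024/335 E=1024/1277 G=512/263 H=0] → run H
t=5: vr[A=512/263 B=1024/335 D=1024/3121 E=1024/1277 G=512/263 H=1024/3121] → run D
t=6: vr[A=512/263 B=1024/335 D=1867264/820823 E=1024/1277 G=512/263 H=1024/3121] → run H
t=7: vr[A=512/263 B=1024/335 D=1867264/820823 E=1024/1277 G=512/263 H=2048/3121] → run H
t=8: vr[A=512/263 B=1024/335 D=1867264/820823 E=1024/1277 G=512/263 H=3072/3121] → run E
t=9: vr[A=512/263 B=1024/335 D=1867264/820823 E=2048/1277 G=512/263 H=3072/3121] → run H
t=10: vr[A=512/263 B=1024/335 D=1867264/820823 E=2048/1277 G=512/263 H=4096/3121] → run H
t=11: vr[A=512/263 B=1024/335 D=1867264/820823 E=2048/1277 G=512/263 H=5120/3121] → run E
t=12: vr[A=512/263 B=1024/335 D=1867264/820823 E=3072/1277 G=512/263 H=5120/3121] → run H
t=13: vr[A=512/263 B=1024/335 D=1867264/820823 E=3072/1277 G=512/263 H=6144/3121] → run A
t=14: vr[A=1024/263 B=1024/335 D=1867264/820823 E=3072/1277 G=512/263 H=6144/3121] → run G
t=15: vr[A=1024/263 B=1024/335 D=1867264/820823 E=3072/1277 G=1024/263 H=6144/3121] → run H
t=16: vr[A=1024/263 B=1024/335 D=1867264/820823 E=3072/1277 G=1024/263 H=7168/3121] → run D
t=17: vr[A=1024/263 B=1024/335 D=3465216/820823 E=3072/1277 G=1024/263 H=7168/3121] → run H
t=18: vr[A=1024/263 B=1024/335 D=3465216/820823 E=3072/1277 G=1024/263] → run E
t=19: vr[A=1024/263 B=1024/335 D=3465216/820823 E=4096/1277 G=1024/263] → run B
t=20: vr[A=1024/263 B=2048/335 D=3465216/820823 E=4096/1277 G=1024/263] → run E
t=21: vr[A=1024/263 B=2048/335 D=3465216/820823 G=1024/263] → run A
t=22: vr[A=1536/263 B=2048/335 D=3465216/820823 G=1024/263] → run G
t=23: vr[A=1536/263 B=2048/335 D=3465216/820823 G=1536/263] → run D
t=24: vr[A=1536/263 B=2048/335 D=5063168/820823 G=1536/263] → run A
t=25: vr[A=2048/263 B=2048/335 D=5063168/820823 G=1536/263] → run G
t=26: vr[A=2048/263 B=2048/335 D=5063168/820823] → run B
t=27: vr[A=2048/263 B=3072/335 D=5063168/820823] → run D
t=28: vr[A=2048/263 B=3072/335 D=6661120/820823] → run A
t=29: vr[A=2560/263 B=3072/335 D=6661120/820823] → run D
t=30: vr[A=2560/263 B=3072/335 D=8259072/820823] → run B
t=31: vr[A=2560/263 D=8259072/820823] → run A
t=32: vr[A=3072/263 D=8259072/820823] → run D
t=33: vr[A=3072/263 D=9857024/820823] → run A
t=34: vr[D=9857024/820823] → run D
t=35: (idle)
t=36: (idle)
t=37: (idle)
t=38: (idle)
t=39: (idle)

context switches = 33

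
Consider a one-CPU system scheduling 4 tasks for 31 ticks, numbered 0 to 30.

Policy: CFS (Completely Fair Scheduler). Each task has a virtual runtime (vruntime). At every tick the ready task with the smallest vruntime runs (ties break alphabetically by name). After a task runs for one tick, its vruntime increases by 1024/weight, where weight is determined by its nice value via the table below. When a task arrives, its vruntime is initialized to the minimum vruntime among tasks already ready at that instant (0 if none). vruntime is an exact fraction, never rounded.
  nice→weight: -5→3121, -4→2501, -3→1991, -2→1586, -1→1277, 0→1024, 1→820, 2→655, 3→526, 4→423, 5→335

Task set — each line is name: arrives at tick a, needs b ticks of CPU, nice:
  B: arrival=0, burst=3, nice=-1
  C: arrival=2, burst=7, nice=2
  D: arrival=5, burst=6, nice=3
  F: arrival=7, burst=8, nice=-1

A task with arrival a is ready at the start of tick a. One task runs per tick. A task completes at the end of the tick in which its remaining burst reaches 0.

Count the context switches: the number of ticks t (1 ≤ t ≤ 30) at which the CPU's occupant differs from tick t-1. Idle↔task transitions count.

context switches = 17

t=0: vr[B=0] → run B
t=1: vr[B=1024/1277] → run B
t=2: vr[B=2048/1277 C=2048/1277] → run B
t=3: vr[C=2048/1277] → run C
t=4: vr[C=2649088/836435] → run C
t=5: vr[C=3956736/836435 D=3956736/836435] → run C
t=6: vr[C=5264384/836435 D=3956736/836435] → run D
t=7: vr[C=5264384/836435 D=1468876288/219982405 F=5264384/836435] → run C
t=8: vr[C=6572032/836435 D=1468876288/219982405 F=5264384/836435] → run F
t=9: vr[C=6572032/836435 D=1468876288/219982405 F=5935104/836435] → run D
t=10: vr[C=6572032/836435 D=1897131008/219982405 F=5935104/836435] → run F
t=11: vr[C=6572032/836435 D=1897131008/219982405 F=6605824/836435] → run C
t=12: vr[C=1575936/167287 D=1897131008/219982405 F=6605824/836435] → run F
t=13: vr[C=1575936/167287 D=1897131008/219982405 F=7276544/836435] → run D
t=14: vr[C=1575936/167287 D=2325385728/219982405 F=7276544/836435] → run F
t=15: vr[C=1575936/167287 D=2325385728/219982405 F=7947264/836435] → run C
t=16: vr[C=9187328/836435 D=2325385728/219982405 F=7947264/836435] → run F
t=17: vr[C=9187328/836435 D=2325385728/219982405 F=8617984/836435] → run F
t=18: vr[C=9187328/836435 D=2325385728/219982405 F=9288704/836435] → run D
t=19: vr[C=9187328/836435 D=2753640448/219982405 F=9288704/836435] → run C
t=20: vr[D=2753640448/219982405 F=9288704/836435] → run F
t=21: vr[D=2753640448/219982405 F=9959424/836435] → run F
t=22: vr[D=2753640448/219982405] → run D
t=23: vr[D=3181895168/219982405] → run D
t=24: (idle)
t=25: (idle)
t=26: (idle)
t=27: (idle)
t=28: (idle)
t=29: (idle)
t=30: (idle)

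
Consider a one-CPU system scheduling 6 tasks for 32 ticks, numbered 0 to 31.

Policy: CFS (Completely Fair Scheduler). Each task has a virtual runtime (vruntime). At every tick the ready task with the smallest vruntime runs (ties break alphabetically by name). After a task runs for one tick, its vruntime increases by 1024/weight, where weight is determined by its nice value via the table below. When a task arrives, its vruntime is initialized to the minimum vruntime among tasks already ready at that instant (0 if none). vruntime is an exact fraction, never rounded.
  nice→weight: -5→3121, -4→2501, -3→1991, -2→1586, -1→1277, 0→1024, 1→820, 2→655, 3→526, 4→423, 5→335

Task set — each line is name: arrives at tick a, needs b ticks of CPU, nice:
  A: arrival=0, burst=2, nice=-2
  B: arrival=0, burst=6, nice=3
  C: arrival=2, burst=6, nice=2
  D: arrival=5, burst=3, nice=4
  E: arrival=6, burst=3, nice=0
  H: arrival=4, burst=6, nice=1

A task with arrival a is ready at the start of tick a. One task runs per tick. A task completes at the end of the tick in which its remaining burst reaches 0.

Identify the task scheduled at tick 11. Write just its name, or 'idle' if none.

running at tick 11 = C

t=0: vr[A=0 B=0] → run A
t=1: vr[A=512/793 B=0] → run B
t=2: vr[A=512/793 B=512/263 C=512/793] → run A
t=3: vr[B=512/263 C=512/793] → run C
t=4: vr[B=512/263 C=1147392/519415 H=512/263] → run B
t=5: vr[B=1024/263 C=1147392/519415 D=512/263 H=512/263] → run D
t=6: vr[B=1024/263 C=1147392/519415 D=485888/111249 E=512/263 H=512/263] → run E
t=7: vr[B=1024/263 C=1147392/519415 D=485888/111249 E=775/263 H=512/263] → run H
t=8: vr[B=1024/263 C=1147392/519415 D=485888/111249 E=775/263 H=172288/53915] → run C
t=9: vr[B=1024/263 C=1959424/519415 D=485888/111249 E=775/263 H=172288/53915] → run E
t=10: vr[B=1024/263 C=1959424/519415 D=485888/111249 E=1038/263 H=172288/53915] → run H
t=11: vr[B=1024/263 C=1959424/519415 D=485888/111249 E=1038/263 H=239616/53915] → run C
t=12: vr[B=1024/263 C=2771456/519415 D=485888/111249 E=1038/263 H=239616/53915] → run B
t=13: vr[B=1536/263 C=2771456/519415 D=485888/111249 E=1038/263 H=239616/53915] → run E
t=14: vr[B=1536/263 C=2771456/519415 D=485888/111249 H=239616/53915] → run D
t=15: vr[B=1536/263 C=2771456/519415 D=755200/111249 H=239616/53915] → run H
t=16: vr[B=1536/263 C=2771456/519415 D=755200/111249 H=306944/53915] → run C
t=17: vr[B=1536/263 C=3583488/519415 D=755200/111249 H=306944/53915] → run H
t=18: vr[B=1536/263 C=3583488/519415 D=755200/111249 H=374272/53915] → run B
t=19: vr[B=2048/263 C=3583488/519415 D=755200/111249 H=374272/53915] → run D
t=20: vr[B=2048/263 C=3583488/519415 H=374272/53915] → run C
t=21: vr[B=2048/263 C=879104/103883 H=374272/53915] → run H
t=22: vr[B=2048/263 C=879104/103883 H=88320/10783] → run B
t=23: vr[B=2560/263 C=879104/103883 H=88320/10783] → run H
t=24: vr[B=2560/263 C=879104/103883] → run C
t=25: vr[B=2560/263] → run B
t=26: (idle)
t=27: (idle)
t=28: (idle)
t=29: (idle)
t=30: (idle)
t=31: (idle)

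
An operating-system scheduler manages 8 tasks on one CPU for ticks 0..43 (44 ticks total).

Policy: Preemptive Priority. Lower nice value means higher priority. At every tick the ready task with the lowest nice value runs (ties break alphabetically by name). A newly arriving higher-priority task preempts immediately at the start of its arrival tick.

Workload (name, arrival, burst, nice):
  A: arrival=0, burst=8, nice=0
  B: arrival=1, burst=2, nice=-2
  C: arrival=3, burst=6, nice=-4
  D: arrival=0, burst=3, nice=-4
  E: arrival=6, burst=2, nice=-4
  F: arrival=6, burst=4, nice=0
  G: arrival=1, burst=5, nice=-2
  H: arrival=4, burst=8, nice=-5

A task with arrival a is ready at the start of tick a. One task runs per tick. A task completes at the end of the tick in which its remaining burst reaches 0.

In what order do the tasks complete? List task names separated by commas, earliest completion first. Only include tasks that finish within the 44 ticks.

t=0: ready={A,D} → run D
t=1: ready={A,B,D,G} → run D
t=2: ready={A,B,D,G} → run D
t=3: ready={A,B,C,G} → run C
t=4: ready={A,B,C,G,H} → run H
t=5: ready={A,B,C,G,H} → run H
t=6: ready={A,B,C,E,F,G,H} → run H
t=7: ready={A,B,C,E,F,G,H} → run H
t=8: ready={A,B,C,E,F,G,H} → run H
t=9: ready={A,B,C,E,F,G,H} → run H
t=10: ready={A,B,C,E,F,G,H} → run H
t=11: ready={A,B,C,E,F,G,H} → run H
t=12: ready={A,B,C,E,F,G} → run C
t=13: ready={A,B,C,E,F,G} → run C
t=14: ready={A,B,C,E,F,G} → run C
t=15: ready={A,B,C,E,F,G} → run C
t=16: ready={A,B,C,E,F,G} → run C
t=17: ready={A,B,E,F,G} → run E
t=18: ready={A,B,E,F,G} → run E
t=19: ready={A,B,F,G} → run B
t=20: ready={A,B,F,G} → run B
t=21: ready={A,F,G} → run G
t=22: ready={A,F,G} → run G
t=23: ready={A,F,G} → run G
t=24: ready={A,F,G} → run G
t=25: ready={A,F,G} → run G
t=26: ready={A,F} → run A
t=27: ready={A,F} → run A
t=28: ready={A,F} → run A
t=29: ready={A,F} → run A
t=30: ready={A,F} → run A
t=31: ready={A,F} → run A
t=32: ready={A,F} → run A
t=33: ready={A,F} → run A
t=34: ready={F} → run F
t=35: ready={F} → run F
t=36: ready={F} → run F
t=37: ready={F} → run F
t=38: (idle)
t=39: (idle)
t=40: (idle)
t=41: (idle)
t=42: (idle)
t=43: (idle)

completion order = D, H, C, E, B, G, A, F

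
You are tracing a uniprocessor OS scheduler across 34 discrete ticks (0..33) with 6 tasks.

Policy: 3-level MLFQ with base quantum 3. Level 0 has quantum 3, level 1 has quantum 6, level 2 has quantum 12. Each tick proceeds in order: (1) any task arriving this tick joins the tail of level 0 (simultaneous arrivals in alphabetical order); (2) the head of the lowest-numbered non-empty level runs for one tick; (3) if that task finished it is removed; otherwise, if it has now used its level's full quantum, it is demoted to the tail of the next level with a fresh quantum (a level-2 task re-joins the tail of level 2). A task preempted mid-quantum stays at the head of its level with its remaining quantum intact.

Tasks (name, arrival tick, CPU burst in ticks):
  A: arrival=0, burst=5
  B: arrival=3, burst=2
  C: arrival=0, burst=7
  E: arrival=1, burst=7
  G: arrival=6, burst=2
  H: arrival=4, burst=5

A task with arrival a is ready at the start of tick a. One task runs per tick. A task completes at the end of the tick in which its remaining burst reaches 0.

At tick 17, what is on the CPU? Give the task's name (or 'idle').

t=0: L0/L1/L2 = AC/-/- → run A
t=1: L0/L1/L2 = ACE/-/- → run A
t=2: L0/L1/L2 = ACE/-/- → run A
t=3: L0/L1/L2 = CEB/A/- → run C
t=4: L0/L1/L2 = CEBH/A/- → run C
t=5: L0/L1/L2 = CEBH/A/- → run C
t=6: L0/L1/L2 = EBHG/AC/- → run E
t=7: L0/L1/L2 = EBHG/AC/- → run E
t=8: L0/L1/L2 = EBHG/AC/- → run E
t=9: L0/L1/L2 = BHG/ACE/- → run B
t=10: L0/L1/L2 = BHG/ACE/- → run B
t=11: L0/L1/L2 = HG/ACE/- → run H
t=12: L0/L1/L2 = HG/ACE/- → run H
t=13: L0/L1/L2 = HG/ACE/- → run H
t=14: L0/L1/L2 = G/ACEH/- → run G
t=15: L0/L1/L2 = G/ACEH/- → run G
t=16: L0/L1/L2 = -/ACEH/- → run A
t=17: L0/L1/L2 = -/ACEH/- → run A
t=18: L0/L1/L2 = -/CEH/- → run C
t=19: L0/L1/L2 = -/CEH/- → run C
t=20: L0/L1/L2 = -/CEH/- → run C
t=21: L0/L1/L2 = -/CEH/- → run C
t=22: L0/L1/L2 = -/EH/- → run E
t=23: L0/L1/L2 = -/EH/- → run E
t=24: L0/L1/L2 = -/EH/- → run E
t=25: L0/L1/L2 = -/EH/- → run E
t=26: L0/L1/L2 = -/H/- → run H
t=27: L0/L1/L2 = -/H/- → run H
t=28: (idle)
t=29: (idle)
t=30: (idle)
t=31: (idle)
t=32: (idle)
t=33: (idle)

running at tick 17 = A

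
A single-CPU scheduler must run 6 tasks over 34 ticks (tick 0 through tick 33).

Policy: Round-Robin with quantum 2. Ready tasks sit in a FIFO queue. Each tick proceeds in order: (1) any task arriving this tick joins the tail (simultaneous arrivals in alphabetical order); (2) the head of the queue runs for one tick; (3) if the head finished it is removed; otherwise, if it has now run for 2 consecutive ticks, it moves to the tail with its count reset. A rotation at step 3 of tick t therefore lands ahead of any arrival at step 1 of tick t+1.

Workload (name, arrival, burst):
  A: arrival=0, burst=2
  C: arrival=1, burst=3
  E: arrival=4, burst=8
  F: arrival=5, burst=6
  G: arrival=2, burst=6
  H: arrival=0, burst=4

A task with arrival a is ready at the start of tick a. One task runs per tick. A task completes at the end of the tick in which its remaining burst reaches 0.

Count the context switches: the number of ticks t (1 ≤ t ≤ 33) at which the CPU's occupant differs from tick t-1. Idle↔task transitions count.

context switches = 15

t=0: queue=[A,H] q_used=0 → run A
t=1: queue=[A,H,C] q_used=1 → run A
t=2: queue=[H,C,G] q_used=0 → run H
t=3: queue=[H,C,G] q_used=1 → run H
t=4: queue=[C,G,H,E] q_used=0 → run C
t=5: queue=[C,G,H,E,F] q_used=1 → run C
t=6: queue=[G,H,E,F,C] q_used=0 → run G
t=7: queue=[G,H,E,F,C] q_used=1 → run G
t=8: queue=[H,E,F,C,G] q_used=0 → run H
t=9: queue=[H,E,F,C,G] q_used=1 → run H
t=10: queue=[E,F,C,G] q_used=0 → run E
t=11: queue=[E,F,C,G] q_used=1 → run E
t=12: queue=[F,C,G,E] q_used=0 → run F
t=13: queue=[F,C,G,E] q_used=1 → run F
t=14: queue=[C,G,E,F] q_used=0 → run C
t=15: queue=[G,E,F] q_used=0 → run G
t=16: queue=[G,E,F] q_used=1 → run G
t=17: queue=[E,F,G] q_used=0 → run E
t=18: queue=[E,F,G] q_used=1 → run E
t=19: queue=[F,G,E] q_used=0 → run F
t=20: queue=[F,G,E] q_used=1 → run F
t=21: queue=[G,E,F] q_used=0 → run G
t=22: queue=[G,E,F] q_used=1 → run G
t=23: queue=[E,F] q_used=0 → run E
t=24: queue=[E,F] q_used=1 → run E
t=25: queue=[F,E] q_used=0 → run F
t=26: queue=[F,E] q_used=1 → run F
t=27: queue=[E] q_used=0 → run E
t=28: queue=[E] q_used=1 → run E
t=29: (idle)
t=30: (idle)
t=31: (idle)
t=32: (idle)
t=33: (idle)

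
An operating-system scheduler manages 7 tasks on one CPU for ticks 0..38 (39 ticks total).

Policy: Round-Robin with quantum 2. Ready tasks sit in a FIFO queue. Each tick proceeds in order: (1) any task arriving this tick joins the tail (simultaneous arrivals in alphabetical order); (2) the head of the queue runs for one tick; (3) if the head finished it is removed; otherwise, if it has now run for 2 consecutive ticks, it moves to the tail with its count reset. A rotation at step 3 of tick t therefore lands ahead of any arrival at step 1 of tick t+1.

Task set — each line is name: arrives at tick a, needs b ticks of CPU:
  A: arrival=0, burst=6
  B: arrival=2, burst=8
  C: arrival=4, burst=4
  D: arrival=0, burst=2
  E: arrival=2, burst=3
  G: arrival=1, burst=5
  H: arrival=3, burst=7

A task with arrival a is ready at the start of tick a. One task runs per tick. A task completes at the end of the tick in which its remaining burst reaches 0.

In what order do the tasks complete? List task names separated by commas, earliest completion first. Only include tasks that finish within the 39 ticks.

completion order = D, A, E, C, G, B, H

t=0: queue=[A,D] q_used=0 → run A
t=1: queue=[A,D,G] q_used=1 → run A
t=2: queue=[D,G,A,B,E] q_used=0 → run D
t=3: queue=[D,G,A,B,E,H] q_used=1 → run D
t=4: queue=[G,A,B,E,H,C] q_used=0 → run G
t=5: queue=[G,A,B,E,H,C] q_used=1 → run G
t=6: queue=[A,B,E,H,C,G] q_used=0 → run A
t=7: queue=[A,B,E,H,C,G] q_used=1 → run A
t=8: queue=[B,E,H,C,G,A] q_used=0 → run B
t=9: queue=[B,E,H,C,G,A] q_used=1 → run B
t=10: queue=[E,H,C,G,A,B] q_used=0 → run E
t=11: queue=[E,H,C,G,A,B] q_used=1 → run E
t=12: queue=[H,C,G,A,B,E] q_used=0 → run H
t=13: queue=[H,C,G,A,B,E] q_used=1 → run H
t=14: queue=[C,G,A,B,E,H] q_used=0 → run C
t=15: queue=[C,G,A,B,E,H] q_used=1 → run C
t=16: queue=[G,A,B,E,H,C] q_used=0 → run G
t=17: queue=[G,A,B,E,H,C] q_used=1 → run G
t=18: queue=[A,B,E,H,C,G] q_used=0 → run A
t=19: queue=[A,B,E,H,C,G] q_used=1 → run A
t=20: queue=[B,E,H,C,G] q_used=0 → run B
t=21: queue=[B,E,H,C,G] q_used=1 → run B
t=22: queue=[E,H,C,G,B] q_used=0 → run E
t=23: queue=[H,C,G,B] q_used=0 → run H
t=24: queue=[H,C,G,B] q_used=1 → run H
t=25: queue=[C,G,B,H] q_used=0 → run C
t=26: queue=[C,G,B,H] q_used=1 → run C
t=27: queue=[G,B,H] q_used=0 → run G
t=28: queue=[B,H] q_used=0 → run B
t=29: queue=[B,H] q_used=1 → run B
t=30: queue=[H,B] q_used=0 → run H
t=31: queue=[H,B] q_used=1 → run H
t=32: queue=[B,H] q_used=0 → run B
t=33: queue=[B,H] q_used=1 → run B
t=34: queue=[H] q_used=0 → run H
t=35: (idle)
t=36: (idle)
t=37: (idle)
t=38: (idle)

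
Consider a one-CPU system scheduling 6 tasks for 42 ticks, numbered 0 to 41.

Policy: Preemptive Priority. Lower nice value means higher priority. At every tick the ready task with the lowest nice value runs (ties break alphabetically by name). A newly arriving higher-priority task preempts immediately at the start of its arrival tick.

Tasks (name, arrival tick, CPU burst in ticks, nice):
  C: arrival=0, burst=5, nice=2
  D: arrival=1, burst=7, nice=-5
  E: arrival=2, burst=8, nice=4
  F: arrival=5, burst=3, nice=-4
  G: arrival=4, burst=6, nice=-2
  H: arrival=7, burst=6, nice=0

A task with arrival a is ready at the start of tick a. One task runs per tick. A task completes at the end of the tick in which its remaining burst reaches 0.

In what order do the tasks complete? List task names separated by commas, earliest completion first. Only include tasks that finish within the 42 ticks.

completion order = D, F, G, H, C, E

t=0: ready={C} → run C
t=1: ready={C,D} → run D
t=2: ready={C,D,E} → run D
t=3: ready={C,D,E} → run D
t=4: ready={C,D,E,G} → run D
t=5: ready={C,D,E,F,G} → run D
t=6: ready={C,D,E,F,G} → run D
t=7: ready={C,D,E,F,G,H} → run D
t=8: ready={C,E,F,G,H} → run F
t=9: ready={C,E,F,G,H} → run F
t=10: ready={C,E,F,G,H} → run F
t=11: ready={C,E,G,H} → run G
t=12: ready={C,E,G,H} → run G
t=13: ready={C,E,G,H} → run G
t=14: ready={C,E,G,H} → run G
t=15: ready={C,E,G,H} → run G
t=16: ready={C,E,G,H} → run G
t=17: ready={C,E,H} → run H
t=18: ready={C,E,H} → run H
t=19: ready={C,E,H} → run H
t=20: ready={C,E,H} → run H
t=21: ready={C,E,H} → run H
t=22: ready={C,E,H} → run H
t=23: ready={C,E} → run C
t=24: ready={C,E} → run C
t=25: ready={C,E} → run C
t=26: ready={C,E} → run C
t=27: ready={E} → run E
t=28: ready={E} → run E
t=29: ready={E} → run E
t=30: ready={E} → run E
t=31: ready={E} → run E
t=32: ready={E} → run E
t=33: ready={E} → run E
t=34: ready={E} → run E
t=35: (idle)
t=36: (idle)
t=37: (idle)
t=38: (idle)
t=39: (idle)
t=40: (idle)
t=41: (idle)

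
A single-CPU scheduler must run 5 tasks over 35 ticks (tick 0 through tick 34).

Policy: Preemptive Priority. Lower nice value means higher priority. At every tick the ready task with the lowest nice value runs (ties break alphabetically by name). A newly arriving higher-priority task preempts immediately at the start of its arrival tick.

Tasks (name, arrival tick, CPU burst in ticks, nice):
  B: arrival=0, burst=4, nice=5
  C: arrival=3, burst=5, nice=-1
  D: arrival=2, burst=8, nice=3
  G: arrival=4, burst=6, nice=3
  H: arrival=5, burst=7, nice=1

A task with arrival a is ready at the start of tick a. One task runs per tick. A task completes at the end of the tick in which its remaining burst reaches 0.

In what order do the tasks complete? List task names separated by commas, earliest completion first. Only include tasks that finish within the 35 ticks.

t=0: ready={B} → run B
t=1: ready={B} → run B
t=2: ready={B,D} → run D
t=3: ready={B,C,D} → run C
t=4: ready={B,C,D,G} → run C
t=5: ready={B,C,D,G,H} → run C
t=6: ready={B,C,D,G,H} → run C
t=7: ready={B,C,D,G,H} → run C
t=8: ready={B,D,G,H} → run H
t=9: ready={B,D,G,H} → run H
t=10: ready={B,D,G,H} → run H
t=11: ready={B,D,G,H} → run H
t=12: ready={B,D,G,H} → run H
t=13: ready={B,D,G,H} → run H
t=14: ready={B,D,G,H} → run H
t=15: ready={B,D,G} → run D
t=16: ready={B,D,G} → run D
t=17: ready={B,D,G} → run D
t=18: ready={B,D,G} → run D
t=19: ready={B,D,G} → run D
t=20: ready={B,D,G} → run D
t=21: ready={B,D,G} → run D
t=22: ready={B,G} → run G
t=23: ready={B,G} → run G
t=24: ready={B,G} → run G
t=25: ready={B,G} → run G
t=26: ready={B,G} → run G
t=27: ready={B,G} → run G
t=28: ready={B} → run B
t=29: ready={B} → run B
t=30: (idle)
t=31: (idle)
t=32: (idle)
t=33: (idle)
t=34: (idle)

completion order = C, H, D, G, B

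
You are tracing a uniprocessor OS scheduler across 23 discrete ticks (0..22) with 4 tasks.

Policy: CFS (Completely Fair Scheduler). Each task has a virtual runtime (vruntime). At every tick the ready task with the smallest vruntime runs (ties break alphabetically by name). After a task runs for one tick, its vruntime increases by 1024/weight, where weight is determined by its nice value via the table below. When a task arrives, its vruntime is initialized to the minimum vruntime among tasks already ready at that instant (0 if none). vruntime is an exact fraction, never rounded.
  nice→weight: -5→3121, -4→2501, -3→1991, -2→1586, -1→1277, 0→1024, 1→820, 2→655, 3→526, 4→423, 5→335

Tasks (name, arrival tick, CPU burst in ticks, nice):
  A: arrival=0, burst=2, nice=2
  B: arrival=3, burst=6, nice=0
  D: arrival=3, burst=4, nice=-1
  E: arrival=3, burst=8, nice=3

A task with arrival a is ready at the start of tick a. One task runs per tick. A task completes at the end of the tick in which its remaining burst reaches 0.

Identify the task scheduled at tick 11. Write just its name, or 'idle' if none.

t=0: vr[A=0] → run A
t=1: vr[A=1024/655] → run A
t=2: (idle)
t=3: vr[B=0 D=0 E=0] → run B
t=4: vr[B=1 D=0 E=0] → run D
t=5: vr[B=1 D=1024/1277 E=0] → run E
t=6: vr[B=1 D=1024/1277 E=512/263] → run D
t=7: vr[B=1 D=2048/1277 E=512/263] → run B
t=8: vr[B=2 D=2048/1277 E=512/263] → run D
t=9: vr[B=2 D=3072/1277 E=512/263] → run E
t=10: vr[B=2 D=3072/1277 E=1024/263] → run B
t=11: vr[B=3 D=3072/1277 E=1024/263] → run D
t=12: vr[B=3 E=1024/263] → run B
t=13: vr[B=4 E=1024/263] → run E
t=14: vr[B=4 E=1536/263] → run B
t=15: vr[B=5 E=1536/263] → run B
t=16: vr[E=1536/263] → run E
t=17: vr[E=2048/263] → run E
t=18: vr[E=2560/263] → run E
t=19: vr[E=3072/263] → run E
t=20: vr[E=3584/263] → run E
t=21: (idle)
t=22: (idle)

running at tick 11 = D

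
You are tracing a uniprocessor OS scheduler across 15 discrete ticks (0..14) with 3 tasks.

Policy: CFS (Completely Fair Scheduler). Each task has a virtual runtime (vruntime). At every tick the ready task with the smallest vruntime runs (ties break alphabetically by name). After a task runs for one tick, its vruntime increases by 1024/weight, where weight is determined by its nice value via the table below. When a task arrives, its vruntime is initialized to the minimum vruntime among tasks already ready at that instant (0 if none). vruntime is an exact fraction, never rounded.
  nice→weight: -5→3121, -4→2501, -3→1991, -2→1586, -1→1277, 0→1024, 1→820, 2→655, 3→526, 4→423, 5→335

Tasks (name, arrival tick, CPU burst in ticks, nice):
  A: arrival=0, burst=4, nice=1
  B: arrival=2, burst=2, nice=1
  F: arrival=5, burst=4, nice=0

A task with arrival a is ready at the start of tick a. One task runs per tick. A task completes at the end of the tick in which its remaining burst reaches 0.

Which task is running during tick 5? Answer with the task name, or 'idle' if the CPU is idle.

running at tick 5 = B

t=0: vr[A=0] → run A
t=1: vr[A=256/205] → run A
t=2: vr[A=512/205 B=512/205] → run A
t=3: vr[A=768/205 B=512/205] → run B
t=4: vr[A=768/205 B=768/205] → run A
t=5: vr[B=768/205 F=768/205] → run B
t=6: vr[F=768/205] → run F
t=7: vr[F=973/205] → run F
t=8: vr[F=1178/205] → run F
t=9: vr[F=1383/205] → run F
t=10: (idle)
t=11: (idle)
t=12: (idle)
t=13: (idle)
t=14: (idle)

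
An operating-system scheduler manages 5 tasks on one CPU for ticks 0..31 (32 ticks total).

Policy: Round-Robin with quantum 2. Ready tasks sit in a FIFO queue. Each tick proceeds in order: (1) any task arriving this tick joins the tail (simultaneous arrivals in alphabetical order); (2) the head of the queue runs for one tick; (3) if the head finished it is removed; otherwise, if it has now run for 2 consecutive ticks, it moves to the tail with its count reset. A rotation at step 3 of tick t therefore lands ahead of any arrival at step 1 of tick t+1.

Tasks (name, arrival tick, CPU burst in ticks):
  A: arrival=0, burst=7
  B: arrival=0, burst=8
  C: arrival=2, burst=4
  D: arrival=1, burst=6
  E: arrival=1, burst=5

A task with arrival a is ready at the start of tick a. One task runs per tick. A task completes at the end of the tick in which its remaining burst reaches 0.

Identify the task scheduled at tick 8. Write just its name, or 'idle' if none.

running at tick 8 = A

t=0: queue=[A,B] q_used=0 → run A
t=1: queue=[A,B,D,E] q_used=1 → run A
t=2: queue=[B,D,E,A,C] q_used=0 → run B
t=3: queue=[B,D,E,A,C] q_used=1 → run B
t=4: queue=[D,E,A,C,B] q_used=0 → run D
t=5: queue=[D,E,A,C,B] q_used=1 → run D
t=6: queue=[E,A,C,B,D] q_used=0 → run E
t=7: queue=[E,A,C,B,D] q_used=1 → run E
t=8: queue=[A,C,B,D,E] q_used=0 → run A
t=9: queue=[A,C,B,D,E] q_used=1 → run A
t=10: queue=[C,B,D,E,A] q_used=0 → run C
t=11: queue=[C,B,D,E,A] q_used=1 → run C
t=12: queue=[B,D,E,A,C] q_used=0 → run B
t=13: queue=[B,D,E,A,C] q_used=1 → run B
t=14: queue=[D,E,A,C,B] q_used=0 → run D
t=15: queue=[D,E,A,C,B] q_used=1 → run D
t=16: queue=[E,A,C,B,D] q_used=0 → run E
t=17: queue=[E,A,C,B,D] q_used=1 → run E
t=18: queue=[A,C,B,D,E] q_used=0 → run A
t=19: queue=[A,C,B,D,E] q_used=1 → run A
t=20: queue=[C,B,D,E,A] q_used=0 → run C
t=21: queue=[C,B,D,E,A] q_used=1 → run C
t=22: queue=[B,D,E,A] q_used=0 → run B
t=23: queue=[B,D,E,A] q_used=1 → run B
t=24: queue=[D,E,A,B] q_used=0 → run D
t=25: queue=[D,E,A,B] q_used=1 → run D
t=26: queue=[E,A,B] q_used=0 → run E
t=27: queue=[A,B] q_used=0 → run A
t=28: queue=[B] q_used=0 → run B
t=29: queue=[B] q_used=1 → run B
t=30: (idle)
t=31: (idle)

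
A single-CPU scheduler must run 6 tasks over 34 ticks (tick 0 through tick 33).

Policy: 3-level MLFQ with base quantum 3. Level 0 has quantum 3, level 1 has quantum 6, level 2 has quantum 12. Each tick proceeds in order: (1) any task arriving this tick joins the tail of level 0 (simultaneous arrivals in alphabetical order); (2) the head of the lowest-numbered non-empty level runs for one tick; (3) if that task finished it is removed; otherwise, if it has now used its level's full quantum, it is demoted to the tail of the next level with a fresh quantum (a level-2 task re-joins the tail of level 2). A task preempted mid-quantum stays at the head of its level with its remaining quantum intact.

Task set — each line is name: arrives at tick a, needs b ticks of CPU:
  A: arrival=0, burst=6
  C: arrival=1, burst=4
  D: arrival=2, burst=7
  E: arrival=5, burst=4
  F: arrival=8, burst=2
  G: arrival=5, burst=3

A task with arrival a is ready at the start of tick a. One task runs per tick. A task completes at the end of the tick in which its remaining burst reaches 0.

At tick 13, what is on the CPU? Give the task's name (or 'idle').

running at tick 13 = G

t=0: L0/L1/L2 = A/-/- → run A
t=1: L0/L1/L2 = AC/-/- → run A
t=2: L0/L1/L2 = ACD/-/- → run A
t=3: L0/L1/L2 = CD/A/- → run C
t=4: L0/L1/L2 = CD/A/- → run C
t=5: L0/L1/L2 = CDEG/A/- → run C
t=6: L0/L1/L2 = DEG/AC/- → run D
t=7: L0/L1/L2 = DEG/AC/- → run D
t=8: L0/L1/L2 = DEGF/AC/- → run D
t=9: L0/L1/L2 = EGF/ACD/- → run E
t=10: L0/L1/L2 = EGF/ACD/- → run E
t=11: L0/L1/L2 = EGF/ACD/- → run E
t=12: L0/L1/L2 = GF/ACDE/- → run G
t=13: L0/L1/L2 = GF/ACDE/- → run G
t=14: L0/L1/L2 = GF/ACDE/- → run G
t=15: L0/L1/L2 = F/ACDE/- → run F
t=16: L0/L1/L2 = F/ACDE/- → run F
t=17: L0/L1/L2 = -/ACDE/- → run A
t=18: L0/L1/L2 = -/ACDE/- → run A
t=19: L0/L1/L2 = -/ACDE/- → run A
t=20: L0/L1/L2 = -/CDE/- → run C
t=21: L0/L1/L2 = -/DE/- → run D
t=22: L0/L1/L2 = -/DE/- → run D
t=23: L0/L1/L2 = -/DE/- → run D
t=24: L0/L1/L2 = -/DE/- → run D
t=25: L0/L1/L2 = -/E/- → run E
t=26: (idle)
t=27: (idle)
t=28: (idle)
t=29: (idle)
t=30: (idle)
t=31: (idle)
t=32: (idle)
t=33: (idle)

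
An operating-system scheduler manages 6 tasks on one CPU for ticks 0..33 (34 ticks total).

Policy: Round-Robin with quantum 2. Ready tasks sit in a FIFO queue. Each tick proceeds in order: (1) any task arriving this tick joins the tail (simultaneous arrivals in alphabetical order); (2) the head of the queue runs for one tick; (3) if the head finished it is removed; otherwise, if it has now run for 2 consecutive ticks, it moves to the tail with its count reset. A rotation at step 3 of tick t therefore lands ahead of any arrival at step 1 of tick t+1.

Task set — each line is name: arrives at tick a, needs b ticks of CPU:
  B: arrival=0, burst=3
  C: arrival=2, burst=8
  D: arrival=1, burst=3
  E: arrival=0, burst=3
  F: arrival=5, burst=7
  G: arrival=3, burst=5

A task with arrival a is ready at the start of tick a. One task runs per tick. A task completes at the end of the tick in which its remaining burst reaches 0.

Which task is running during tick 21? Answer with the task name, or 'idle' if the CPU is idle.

t=0: queue=[B,E] q_used=0 → run B
t=1: queue=[B,E,D] q_used=1 → run B
t=2: queue=[E,D,B,C] q_used=0 → run E
t=3: queue=[E,D,B,C,G] q_used=1 → run E
t=4: queue=[D,B,C,G,E] q_used=0 → run D
t=5: queue=[D,B,C,G,E,F] q_used=1 → run D
t=6: queue=[B,C,G,E,F,D] q_used=0 → run B
t=7: queue=[C,G,E,F,D] q_used=0 → run C
t=8: queue=[C,G,E,F,D] q_used=1 → run C
t=9: queue=[G,E,F,D,C] q_used=0 → run G
t=10: queue=[G,E,F,D,C] q_used=1 → run G
t=11: queue=[E,F,D,C,G] q_used=0 → run E
t=12: queue=[F,D,C,G] q_used=0 → run F
t=13: queue=[F,D,C,G] q_used=1 → run F
t=14: queue=[D,C,G,F] q_used=0 → run D
t=15: queue=[C,G,F] q_used=0 → run C
t=16: queue=[C,G,F] q_used=1 → run C
t=17: queue=[G,F,C] q_used=0 → run G
t=18: queue=[G,F,C] q_used=1 → run G
t=19: queue=[F,C,G] q_used=0 → run F
t=20: queue=[F,C,G] q_used=1 → run F
t=21: queue=[C,G,F] q_used=0 → run C
t=22: queue=[C,G,F] q_used=1 → run C
t=23: queue=[G,F,C] q_used=0 → run G
t=24: queue=[F,C] q_used=0 → run F
t=25: queue=[F,C] q_used=1 → run F
t=26: queue=[C,F] q_used=0 → run C
t=27: queue=[C,F] q_used=1 → run C
t=28: queue=[F] q_used=0 → run F
t=29: (idle)
t=30: (idle)
t=31: (idle)
t=32: (idle)
t=33: (idle)

running at tick 21 = C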